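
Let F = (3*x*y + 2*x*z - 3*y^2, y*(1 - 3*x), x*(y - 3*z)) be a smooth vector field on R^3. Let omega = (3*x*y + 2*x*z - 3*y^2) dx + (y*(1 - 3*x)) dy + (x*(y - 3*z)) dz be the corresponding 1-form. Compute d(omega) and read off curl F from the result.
d(omega) = (x) dy ∧ dz + (2*x - y + 3*z) dz ∧ dx + (-3*x + 3*y) dx ∧ dy; curl F = (x, 2*x - y + 3*z, -3*x + 3*y)

d omega = sum_{i<j} (∂f_j/∂x_i - ∂f_i/∂x_j) dx_i ∧ dx_j. Under the identification (dy ∧ dz, dz ∧ dx, dx ∧ dy) ↔ (e_x, e_y, e_z), the coefficients are exactly the components of curl F. Compute:
  ∂R/∂y - ∂Q/∂z = (x) - (0) = x
  ∂P/∂z - ∂R/∂x = (2*x) - (y - 3*z) = 2*x - y + 3*z
  ∂Q/∂x - ∂P/∂y = (-3*y) - (3*x - 6*y) = -3*x + 3*y.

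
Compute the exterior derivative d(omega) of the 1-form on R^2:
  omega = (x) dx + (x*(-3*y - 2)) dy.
d(omega) = (-3*y - 2) dx ∧ dy

For a 1-form omega = sum_i f_i dx_i, the exterior derivative is
  d(omega) = sum_{i < j} (∂f_j/∂x_i - ∂f_i/∂x_j) dx_i ∧ dx_j.
  coefficient of dx ∧ dy: ∂f_2/∂x - ∂f_1/∂y = ∂(x*(-3*y - 2))/∂x - ∂(x)/∂y = -3*y - 2
Assembling: d(omega) = (-3*y - 2) dx ∧ dy.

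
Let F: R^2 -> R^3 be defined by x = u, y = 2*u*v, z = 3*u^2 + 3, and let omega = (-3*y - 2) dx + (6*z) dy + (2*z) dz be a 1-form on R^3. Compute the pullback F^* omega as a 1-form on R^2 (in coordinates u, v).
F^* omega = (36*u^3 + 36*u^2*v - 6*u*v + 36*u + 36*v - 2) du + (36*u*(u^2 + 1)) dv

Using F^*(f dg) = (f ∘ F) d(g ∘ F), substitute each coordinate x_i by F_i(u, v) in f_i, and replace dx_i by d F_i = (∂F_i/∂u) du + (∂F_i/∂v) dv.
  For the x component: f_1(F) = -6*u*v - 2; d F_1 = (1) du + (0) dv
  For the y component: f_2(F) = 18*u^2 + 18; d F_2 = (2*v) du + (2*u) dv
  For the z component: f_3(F) = 6*u^2 + 6; d F_3 = (6*u) du + (0) dv
Combining and collecting du, dv coefficients:
  coeff of du: 36*u^3 + 36*u^2*v - 6*u*v + 36*u + 36*v - 2
  coeff of dv: 36*u*(u^2 + 1)
F^* omega = (36*u^3 + 36*u^2*v - 6*u*v + 36*u + 36*v - 2) du + (36*u*(u^2 + 1)) dv.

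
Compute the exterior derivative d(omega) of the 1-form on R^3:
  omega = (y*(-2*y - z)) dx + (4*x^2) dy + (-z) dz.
d(omega) = (8*x + 4*y + z) dx ∧ dy + (y) dx ∧ dz

For a 1-form omega = sum_i f_i dx_i, the exterior derivative is
  d(omega) = sum_{i < j} (∂f_j/∂x_i - ∂f_i/∂x_j) dx_i ∧ dx_j.
  coefficient of dx ∧ dy: ∂f_2/∂x - ∂f_1/∂y = ∂(4*x^2)/∂x - ∂(y*(-2*y - z))/∂y = 8*x + 4*y + z
  coefficient of dx ∧ dz: ∂f_3/∂x - ∂f_1/∂z = ∂(-z)/∂x - ∂(y*(-2*y - z))/∂z = y
Assembling: d(omega) = (8*x + 4*y + z) dx ∧ dy + (y) dx ∧ dz.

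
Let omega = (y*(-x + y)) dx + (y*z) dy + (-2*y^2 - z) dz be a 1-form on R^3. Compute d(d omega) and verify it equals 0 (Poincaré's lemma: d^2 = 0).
d(d omega) = 0

Step 1: d omega = sum_{i<j} (∂f_j/∂x_i - ∂f_i/∂x_j) dx_i ∧ dx_j:
  coeff of dx ∧ dy: x - 2*y
  coeff of dx ∧ dz: 0
  coeff of dy ∧ dz: -5*y
Step 2: Apply d again to each 2-form coefficient. The only possible 3-form in R^3 is dx ∧ dy ∧ dz, with coefficient
  ∂(coeff of dy∧dz)/∂x - ∂(coeff of dx∧dz)/∂y + ∂(coeff of dx∧dy)/∂z
  = ∂/∂x (-5*y) - ∂/∂y (0) + ∂/∂z (x - 2*y).
Each of these terms simplifies to sums of mixed partials that cancel in pairs. The result is 0 (by equality of mixed partials for smooth functions — Schwarz / Clairaut).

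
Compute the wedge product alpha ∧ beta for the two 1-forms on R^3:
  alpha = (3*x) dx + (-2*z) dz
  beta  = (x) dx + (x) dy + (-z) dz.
alpha ∧ beta = (3*x^2) dx ∧ dy + (-x*z) dx ∧ dz + (2*x*z) dy ∧ dz

Distribute the wedge, using dx_i ∧ dx_j = -dx_j ∧ dx_i and dx_i ∧ dx_i = 0. For each pair (i, j) with i < j, the coefficient of dx_i ∧ dx_j in alpha ∧ beta is (alpha_i * beta_j - alpha_j * beta_i). Collecting: alpha ∧ beta = (3*x^2) dx ∧ dy + (-x*z) dx ∧ dz + (2*x*z) dy ∧ dz.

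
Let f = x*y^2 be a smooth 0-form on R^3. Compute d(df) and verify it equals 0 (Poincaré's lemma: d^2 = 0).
d(df) = 0

Step 1: df = sum_i (∂f/∂x_i) dx_i = (y^2) dx + (2*x*y) dy + (0) dz.
Step 2: Apply d again. Using the 1-form formula, the coefficient of dx ∧ dy in d(df) is ∂^2 f/∂x ∂y - ∂^2 f/∂y ∂x = (2*y) - (2*y) = 0 (equality of mixed partials for smooth f).
Similarly for dx ∧ dz and dy ∧ dz — all coefficients vanish. So d(df) = 0.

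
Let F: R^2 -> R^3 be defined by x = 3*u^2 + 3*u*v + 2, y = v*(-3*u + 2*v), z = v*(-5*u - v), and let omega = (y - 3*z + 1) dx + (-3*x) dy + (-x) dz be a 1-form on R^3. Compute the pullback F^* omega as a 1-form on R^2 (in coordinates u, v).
F^* omega = (114*u^2*v + 108*u*v^2 + 6*u + 15*v^3 + 31*v) du + (42*u^3 + 48*u^2*v - 15*u*v^2 + 31*u - 20*v) dv

Using F^*(f dg) = (f ∘ F) d(g ∘ F), substitute each coordinate x_i by F_i(u, v) in f_i, and replace dx_i by d F_i = (∂F_i/∂u) du + (∂F_i/∂v) dv.
  For the x component: f_1(F) = 12*u*v + 5*v^2 + 1; d F_1 = (6*u + 3*v) du + (3*u) dv
  For the y component: f_2(F) = -9*u^2 - 9*u*v - 6; d F_2 = (-3*v) du + (-3*u + 4*v) dv
  For the z component: f_3(F) = -3*u^2 - 3*u*v - 2; d F_3 = (-5*v) du + (-5*u - 2*v) dv
Combining and collecting du, dv coefficients:
  coeff of du: 114*u^2*v + 108*u*v^2 + 6*u + 15*v^3 + 31*v
  coeff of dv: 42*u^3 + 48*u^2*v - 15*u*v^2 + 31*u - 20*v
F^* omega = (114*u^2*v + 108*u*v^2 + 6*u + 15*v^3 + 31*v) du + (42*u^3 + 48*u^2*v - 15*u*v^2 + 31*u - 20*v) dv.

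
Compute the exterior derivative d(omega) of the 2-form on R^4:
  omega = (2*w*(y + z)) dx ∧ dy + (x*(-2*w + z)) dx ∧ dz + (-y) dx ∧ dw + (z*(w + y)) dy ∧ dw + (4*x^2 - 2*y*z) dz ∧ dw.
d(omega) = (2*w) dx ∧ dy ∧ dz + (2*y + 2*z + 1) dx ∧ dy ∧ dw + (6*x) dx ∧ dz ∧ dw + (-w - y - 2*z) dy ∧ dz ∧ dw

For a 2-form omega = sum_{i<j} g_{ij} dx_i ∧ dx_j, the exterior derivative is
  d(omega) = sum_{i<j} d(g_{ij}) ∧ dx_i ∧ dx_j = sum_{i<j, k} (∂g_{ij}/∂x_k) dx_k ∧ dx_i ∧ dx_j.
Expand each term, using dx_k ∧ dx_i ∧ dx_j = sgn(permutation) dx_{(a)} ∧ dx_{(b)} ∧ dx_{(c)} with (a < b < c) sorted:
  d(2*w*(y + z)) includes (∂/∂z)(2*w*(y + z)) dz = (2*w) dz, which multiplied by dx ∧ dy gives (2*w) dx ∧ dy ∧ dz
  d(2*w*(y + z)) includes (∂/∂w)(2*w*(y + z)) dw = (2*y + 2*z) dw, which multiplied by dx ∧ dy gives (2*y + 2*z) dx ∧ dy ∧ dw
  d(x*(-2*w + z)) includes (∂/∂w)(x*(-2*w + z)) dw = (-2*x) dw, which multiplied by dx ∧ dz gives (-2*x) dx ∧ dz ∧ dw
  d(-y) includes (∂/∂y)(-y) dy = (-1) dy, which multiplied by dx ∧ dw gives (1) dx ∧ dy ∧ dw
  d(z*(w + y)) includes (∂/∂z)(z*(w + y)) dz = (w + y) dz, which multiplied by dy ∧ dw gives (-w - y) dy ∧ dz ∧ dw
  d(4*x^2 - 2*y*z) includes (∂/∂x)(4*x^2 - 2*y*z) dx = (8*x) dx, which multiplied by dz ∧ dw gives (8*x) dx ∧ dz ∧ dw
  d(4*x^2 - 2*y*z) includes (∂/∂y)(4*x^2 - 2*y*z) dy = (-2*z) dy, which multiplied by dz ∧ dw gives (-2*z) dy ∧ dz ∧ dw
Collecting like 3-forms: d(omega) = (2*w) dx ∧ dy ∧ dz + (2*y + 2*z + 1) dx ∧ dy ∧ dw + (6*x) dx ∧ dz ∧ dw + (-w - y - 2*z) dy ∧ dz ∧ dw.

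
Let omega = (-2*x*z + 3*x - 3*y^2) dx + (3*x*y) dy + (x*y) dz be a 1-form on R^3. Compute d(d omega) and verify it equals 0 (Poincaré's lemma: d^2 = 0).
d(d omega) = 0

Step 1: d omega = sum_{i<j} (∂f_j/∂x_i - ∂f_i/∂x_j) dx_i ∧ dx_j:
  coeff of dx ∧ dy: 9*y
  coeff of dx ∧ dz: 2*x + y
  coeff of dy ∧ dz: x
Step 2: Apply d again to each 2-form coefficient. The only possible 3-form in R^3 is dx ∧ dy ∧ dz, with coefficient
  ∂(coeff of dy∧dz)/∂x - ∂(coeff of dx∧dz)/∂y + ∂(coeff of dx∧dy)/∂z
  = ∂/∂x (x) - ∂/∂y (2*x + y) + ∂/∂z (9*y).
Each of these terms simplifies to sums of mixed partials that cancel in pairs. The result is 0 (by equality of mixed partials for smooth functions — Schwarz / Clairaut).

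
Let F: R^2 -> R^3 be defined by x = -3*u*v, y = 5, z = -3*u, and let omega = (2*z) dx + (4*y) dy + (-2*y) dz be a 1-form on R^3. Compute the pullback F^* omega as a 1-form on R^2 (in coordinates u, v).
F^* omega = (18*u*v + 30) du + (18*u^2) dv

Using F^*(f dg) = (f ∘ F) d(g ∘ F), substitute each coordinate x_i by F_i(u, v) in f_i, and replace dx_i by d F_i = (∂F_i/∂u) du + (∂F_i/∂v) dv.
  For the x component: f_1(F) = -6*u; d F_1 = (-3*v) du + (-3*u) dv
  For the y component: f_2(F) = 20; d F_2 = (0) du + (0) dv
  For the z component: f_3(F) = -10; d F_3 = (-3) du + (0) dv
Combining and collecting du, dv coefficients:
  coeff of du: 18*u*v + 30
  coeff of dv: 18*u^2
F^* omega = (18*u*v + 30) du + (18*u^2) dv.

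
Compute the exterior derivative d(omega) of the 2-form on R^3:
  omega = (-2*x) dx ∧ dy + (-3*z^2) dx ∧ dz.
d(omega) = 0

For a 2-form omega = sum_{i<j} g_{ij} dx_i ∧ dx_j, the exterior derivative is
  d(omega) = sum_{i<j} d(g_{ij}) ∧ dx_i ∧ dx_j = sum_{i<j, k} (∂g_{ij}/∂x_k) dx_k ∧ dx_i ∧ dx_j.
Expand each term, using dx_k ∧ dx_i ∧ dx_j = sgn(permutation) dx_{(a)} ∧ dx_{(b)} ∧ dx_{(c)} with (a < b < c) sorted:

Collecting like 3-forms: d(omega) = 0.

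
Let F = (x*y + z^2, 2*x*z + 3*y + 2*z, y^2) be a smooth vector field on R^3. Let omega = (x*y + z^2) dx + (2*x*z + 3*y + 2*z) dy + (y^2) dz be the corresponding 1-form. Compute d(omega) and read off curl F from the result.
d(omega) = (-2*x + 2*y - 2) dy ∧ dz + (2*z) dz ∧ dx + (-x + 2*z) dx ∧ dy; curl F = (-2*x + 2*y - 2, 2*z, -x + 2*z)

d omega = sum_{i<j} (∂f_j/∂x_i - ∂f_i/∂x_j) dx_i ∧ dx_j. Under the identification (dy ∧ dz, dz ∧ dx, dx ∧ dy) ↔ (e_x, e_y, e_z), the coefficients are exactly the components of curl F. Compute:
  ∂R/∂y - ∂Q/∂z = (2*y) - (2*x + 2) = -2*x + 2*y - 2
  ∂P/∂z - ∂R/∂x = (2*z) - (0) = 2*z
  ∂Q/∂x - ∂P/∂y = (2*z) - (x) = -x + 2*z.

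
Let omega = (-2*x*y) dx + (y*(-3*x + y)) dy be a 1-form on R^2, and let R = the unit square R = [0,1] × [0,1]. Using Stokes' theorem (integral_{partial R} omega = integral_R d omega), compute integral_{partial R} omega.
integral_(partial R) omega = -1/2

Stokes: integral_partial_R omega = integral_R d omega with d omega = (∂Q/∂x - ∂P/∂y) dx ∧ dy.
  ∂Q/∂x = -3*y
  ∂P/∂y = -2*x
  integrand = ∂Q/∂x - ∂P/∂y = 2*x - 3*y.
Integrating over R: integral_0^1 integral_0^1 (2*x - 3*y) dx dy = -1/2.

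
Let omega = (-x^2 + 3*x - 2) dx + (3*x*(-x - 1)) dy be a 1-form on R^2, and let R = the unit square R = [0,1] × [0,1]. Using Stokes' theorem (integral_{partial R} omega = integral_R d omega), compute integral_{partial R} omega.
integral_(partial R) omega = -6

Stokes: integral_partial_R omega = integral_R d omega with d omega = (∂Q/∂x - ∂P/∂y) dx ∧ dy.
  ∂Q/∂x = -6*x - 3
  ∂P/∂y = 0
  integrand = ∂Q/∂x - ∂P/∂y = -6*x - 3.
Integrating over R: integral_0^1 integral_0^1 (-6*x - 3) dx dy = -6.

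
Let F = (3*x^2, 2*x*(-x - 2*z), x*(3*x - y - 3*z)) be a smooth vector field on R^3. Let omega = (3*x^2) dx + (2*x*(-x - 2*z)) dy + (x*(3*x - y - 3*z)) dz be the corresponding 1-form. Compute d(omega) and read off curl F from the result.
d(omega) = (3*x) dy ∧ dz + (-6*x + y + 3*z) dz ∧ dx + (-4*x - 4*z) dx ∧ dy; curl F = (3*x, -6*x + y + 3*z, -4*x - 4*z)

d omega = sum_{i<j} (∂f_j/∂x_i - ∂f_i/∂x_j) dx_i ∧ dx_j. Under the identification (dy ∧ dz, dz ∧ dx, dx ∧ dy) ↔ (e_x, e_y, e_z), the coefficients are exactly the components of curl F. Compute:
  ∂R/∂y - ∂Q/∂z = (-x) - (-4*x) = 3*x
  ∂P/∂z - ∂R/∂x = (0) - (6*x - y - 3*z) = -6*x + y + 3*z
  ∂Q/∂x - ∂P/∂y = (-4*x - 4*z) - (0) = -4*x - 4*z.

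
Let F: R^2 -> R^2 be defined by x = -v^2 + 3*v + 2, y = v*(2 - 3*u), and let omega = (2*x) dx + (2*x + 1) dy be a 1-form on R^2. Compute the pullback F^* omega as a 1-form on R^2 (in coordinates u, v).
F^* omega = (3*v*(2*v^2 - 6*v - 5)) du + (6*u*v^2 - 18*u*v - 15*u + 4*v^3 - 22*v^2 + 22*v + 22) dv

Using F^*(f dg) = (f ∘ F) d(g ∘ F), substitute each coordinate x_i by F_i(u, v) in f_i, and replace dx_i by d F_i = (∂F_i/∂u) du + (∂F_i/∂v) dv.
  For the x component: f_1(F) = -2*v^2 + 6*v + 4; d F_1 = (0) du + (3 - 2*v) dv
  For the y component: f_2(F) = -2*v^2 + 6*v + 5; d F_2 = (-3*v) du + (2 - 3*u) dv
Combining and collecting du, dv coefficients:
  coeff of du: 3*v*(2*v^2 - 6*v - 5)
  coeff of dv: 6*u*v^2 - 18*u*v - 15*u + 4*v^3 - 22*v^2 + 22*v + 22
F^* omega = (3*v*(2*v^2 - 6*v - 5)) du + (6*u*v^2 - 18*u*v - 15*u + 4*v^3 - 22*v^2 + 22*v + 22) dv.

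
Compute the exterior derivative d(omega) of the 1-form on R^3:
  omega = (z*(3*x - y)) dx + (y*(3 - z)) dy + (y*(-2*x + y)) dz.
d(omega) = (z) dx ∧ dy + (-3*x - y) dx ∧ dz + (-2*x + 3*y) dy ∧ dz

For a 1-form omega = sum_i f_i dx_i, the exterior derivative is
  d(omega) = sum_{i < j} (∂f_j/∂x_i - ∂f_i/∂x_j) dx_i ∧ dx_j.
  coefficient of dx ∧ dy: ∂f_2/∂x - ∂f_1/∂y = ∂(y*(3 - z))/∂x - ∂(z*(3*x - y))/∂y = z
  coefficient of dx ∧ dz: ∂f_3/∂x - ∂f_1/∂z = ∂(y*(-2*x + y))/∂x - ∂(z*(3*x - y))/∂z = -3*x - y
  coefficient of dy ∧ dz: ∂f_3/∂y - ∂f_2/∂z = ∂(y*(-2*x + y))/∂y - ∂(y*(3 - z))/∂z = -2*x + 3*y
Assembling: d(omega) = (z) dx ∧ dy + (-3*x - y) dx ∧ dz + (-2*x + 3*y) dy ∧ dz.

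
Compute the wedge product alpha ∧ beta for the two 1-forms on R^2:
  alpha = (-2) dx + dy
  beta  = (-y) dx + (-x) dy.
alpha ∧ beta = (2*x + y) dx ∧ dy

Distribute the wedge, using dx_i ∧ dx_j = -dx_j ∧ dx_i and dx_i ∧ dx_i = 0. For each pair (i, j) with i < j, the coefficient of dx_i ∧ dx_j in alpha ∧ beta is (alpha_i * beta_j - alpha_j * beta_i). Collecting: alpha ∧ beta = (2*x + y) dx ∧ dy.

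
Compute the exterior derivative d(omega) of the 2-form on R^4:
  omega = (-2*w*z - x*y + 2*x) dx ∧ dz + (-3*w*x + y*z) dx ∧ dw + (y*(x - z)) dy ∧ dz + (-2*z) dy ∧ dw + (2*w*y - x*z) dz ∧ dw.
d(omega) = (x + y) dx ∧ dy ∧ dz + (-y - 3*z) dx ∧ dz ∧ dw + (-z) dx ∧ dy ∧ dw + (2*w + 2) dy ∧ dz ∧ dw

For a 2-form omega = sum_{i<j} g_{ij} dx_i ∧ dx_j, the exterior derivative is
  d(omega) = sum_{i<j} d(g_{ij}) ∧ dx_i ∧ dx_j = sum_{i<j, k} (∂g_{ij}/∂x_k) dx_k ∧ dx_i ∧ dx_j.
Expand each term, using dx_k ∧ dx_i ∧ dx_j = sgn(permutation) dx_{(a)} ∧ dx_{(b)} ∧ dx_{(c)} with (a < b < c) sorted:
  d(-2*w*z - x*y + 2*x) includes (∂/∂y)(-2*w*z - x*y + 2*x) dy = (-x) dy, which multiplied by dx ∧ dz gives (x) dx ∧ dy ∧ dz
  d(-2*w*z - x*y + 2*x) includes (∂/∂w)(-2*w*z - x*y + 2*x) dw = (-2*z) dw, which multiplied by dx ∧ dz gives (-2*z) dx ∧ dz ∧ dw
  d(-3*w*x + y*z) includes (∂/∂y)(-3*w*x + y*z) dy = (z) dy, which multiplied by dx ∧ dw gives (-z) dx ∧ dy ∧ dw
  d(-3*w*x + y*z) includes (∂/∂z)(-3*w*x + y*z) dz = (y) dz, which multiplied by dx ∧ dw gives (-y) dx ∧ dz ∧ dw
  d(y*(x - z)) includes (∂/∂x)(y*(x - z)) dx = (y) dx, which multiplied by dy ∧ dz gives (y) dx ∧ dy ∧ dz
  d(-2*z) includes (∂/∂z)(-2*z) dz = (-2) dz, which multiplied by dy ∧ dw gives (2) dy ∧ dz ∧ dw
  d(2*w*y - x*z) includes (∂/∂x)(2*w*y - x*z) dx = (-z) dx, which multiplied by dz ∧ dw gives (-z) dx ∧ dz ∧ dw
  d(2*w*y - x*z) includes (∂/∂y)(2*w*y - x*z) dy = (2*w) dy, which multiplied by dz ∧ dw gives (2*w) dy ∧ dz ∧ dw
Collecting like 3-forms: d(omega) = (x + y) dx ∧ dy ∧ dz + (-y - 3*z) dx ∧ dz ∧ dw + (-z) dx ∧ dy ∧ dw + (2*w + 2) dy ∧ dz ∧ dw.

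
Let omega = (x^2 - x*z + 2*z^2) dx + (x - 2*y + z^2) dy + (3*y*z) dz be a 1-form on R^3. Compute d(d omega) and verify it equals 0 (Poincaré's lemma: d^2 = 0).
d(d omega) = 0

Step 1: d omega = sum_{i<j} (∂f_j/∂x_i - ∂f_i/∂x_j) dx_i ∧ dx_j:
  coeff of dx ∧ dy: 1
  coeff of dx ∧ dz: x - 4*z
  coeff of dy ∧ dz: z
Step 2: Apply d again to each 2-form coefficient. The only possible 3-form in R^3 is dx ∧ dy ∧ dz, with coefficient
  ∂(coeff of dy∧dz)/∂x - ∂(coeff of dx∧dz)/∂y + ∂(coeff of dx∧dy)/∂z
  = ∂/∂x (z) - ∂/∂y (x - 4*z) + ∂/∂z (1).
Each of these terms simplifies to sums of mixed partials that cancel in pairs. The result is 0 (by equality of mixed partials for smooth functions — Schwarz / Clairaut).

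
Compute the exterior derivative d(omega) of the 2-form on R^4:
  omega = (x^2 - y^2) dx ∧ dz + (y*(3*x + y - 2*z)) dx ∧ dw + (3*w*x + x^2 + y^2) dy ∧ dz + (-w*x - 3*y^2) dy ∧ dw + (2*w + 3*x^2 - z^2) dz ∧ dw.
d(omega) = (3*w + 2*x + 2*y) dx ∧ dy ∧ dz + (-w - 3*x - 2*y + 2*z) dx ∧ dy ∧ dw + (6*x + 2*y) dx ∧ dz ∧ dw + (3*x) dy ∧ dz ∧ dw

For a 2-form omega = sum_{i<j} g_{ij} dx_i ∧ dx_j, the exterior derivative is
  d(omega) = sum_{i<j} d(g_{ij}) ∧ dx_i ∧ dx_j = sum_{i<j, k} (∂g_{ij}/∂x_k) dx_k ∧ dx_i ∧ dx_j.
Expand each term, using dx_k ∧ dx_i ∧ dx_j = sgn(permutation) dx_{(a)} ∧ dx_{(b)} ∧ dx_{(c)} with (a < b < c) sorted:
  d(x^2 - y^2) includes (∂/∂y)(x^2 - y^2) dy = (-2*y) dy, which multiplied by dx ∧ dz gives (2*y) dx ∧ dy ∧ dz
  d(y*(3*x + y - 2*z)) includes (∂/∂y)(y*(3*x + y - 2*z)) dy = (3*x + 2*y - 2*z) dy, which multiplied by dx ∧ dw gives (-3*x - 2*y + 2*z) dx ∧ dy ∧ dw
  d(y*(3*x + y - 2*z)) includes (∂/∂z)(y*(3*x + y - 2*z)) dz = (-2*y) dz, which multiplied by dx ∧ dw gives (2*y) dx ∧ dz ∧ dw
  d(3*w*x + x^2 + y^2) includes (∂/∂x)(3*w*x + x^2 + y^2) dx = (3*w + 2*x) dx, which multiplied by dy ∧ dz gives (3*w + 2*x) dx ∧ dy ∧ dz
  d(3*w*x + x^2 + y^2) includes (∂/∂w)(3*w*x + x^2 + y^2) dw = (3*x) dw, which multiplied by dy ∧ dz gives (3*x) dy ∧ dz ∧ dw
  d(-w*x - 3*y^2) includes (∂/∂x)(-w*x - 3*y^2) dx = (-w) dx, which multiplied by dy ∧ dw gives (-w) dx ∧ dy ∧ dw
  d(2*w + 3*x^2 - z^2) includes (∂/∂x)(2*w + 3*x^2 - z^2) dx = (6*x) dx, which multiplied by dz ∧ dw gives (6*x) dx ∧ dz ∧ dw
Collecting like 3-forms: d(omega) = (3*w + 2*x + 2*y) dx ∧ dy ∧ dz + (-w - 3*x - 2*y + 2*z) dx ∧ dy ∧ dw + (6*x + 2*y) dx ∧ dz ∧ dw + (3*x) dy ∧ dz ∧ dw.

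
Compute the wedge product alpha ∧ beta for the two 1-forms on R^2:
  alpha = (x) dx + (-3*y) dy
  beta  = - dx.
alpha ∧ beta = (-3*y) dx ∧ dy

Distribute the wedge, using dx_i ∧ dx_j = -dx_j ∧ dx_i and dx_i ∧ dx_i = 0. For each pair (i, j) with i < j, the coefficient of dx_i ∧ dx_j in alpha ∧ beta is (alpha_i * beta_j - alpha_j * beta_i). Collecting: alpha ∧ beta = (-3*y) dx ∧ dy.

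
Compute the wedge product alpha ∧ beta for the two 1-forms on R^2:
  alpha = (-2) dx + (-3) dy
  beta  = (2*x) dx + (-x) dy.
alpha ∧ beta = (8*x) dx ∧ dy

Distribute the wedge, using dx_i ∧ dx_j = -dx_j ∧ dx_i and dx_i ∧ dx_i = 0. For each pair (i, j) with i < j, the coefficient of dx_i ∧ dx_j in alpha ∧ beta is (alpha_i * beta_j - alpha_j * beta_i). Collecting: alpha ∧ beta = (8*x) dx ∧ dy.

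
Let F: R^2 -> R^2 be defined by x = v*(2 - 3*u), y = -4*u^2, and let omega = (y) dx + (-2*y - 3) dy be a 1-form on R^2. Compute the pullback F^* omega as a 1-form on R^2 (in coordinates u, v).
F^* omega = (4*u*(-16*u^2 + 3*u*v + 6)) du + (u^2*(12*u - 8)) dv

Using F^*(f dg) = (f ∘ F) d(g ∘ F), substitute each coordinate x_i by F_i(u, v) in f_i, and replace dx_i by d F_i = (∂F_i/∂u) du + (∂F_i/∂v) dv.
  For the x component: f_1(F) = -4*u^2; d F_1 = (-3*v) du + (2 - 3*u) dv
  For the y component: f_2(F) = 8*u^2 - 3; d F_2 = (-8*u) du + (0) dv
Combining and collecting du, dv coefficients:
  coeff of du: 4*u*(-16*u^2 + 3*u*v + 6)
  coeff of dv: u^2*(12*u - 8)
F^* omega = (4*u*(-16*u^2 + 3*u*v + 6)) du + (u^2*(12*u - 8)) dv.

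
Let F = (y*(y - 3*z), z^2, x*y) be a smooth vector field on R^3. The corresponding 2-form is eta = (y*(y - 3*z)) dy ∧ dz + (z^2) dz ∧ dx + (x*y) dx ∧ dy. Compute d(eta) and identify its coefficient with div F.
d(eta) = (0) dx ∧ dy ∧ dz; div F = 0

For a 2-form in R^3 of the form above, applying d gives a 3-form with coefficient ∂P/∂x + ∂Q/∂y + ∂R/∂z:
  ∂P/∂x = 0
  ∂Q/∂y = 0
  ∂R/∂z = 0
Sum = 0, which is exactly div F.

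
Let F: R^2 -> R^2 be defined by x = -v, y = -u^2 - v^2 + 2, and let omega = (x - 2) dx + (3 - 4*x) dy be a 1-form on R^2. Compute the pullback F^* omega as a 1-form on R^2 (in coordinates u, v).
F^* omega = (2*u*(-4*v - 3)) du + (-8*v^2 - 5*v + 2) dv

Using F^*(f dg) = (f ∘ F) d(g ∘ F), substitute each coordinate x_i by F_i(u, v) in f_i, and replace dx_i by d F_i = (∂F_i/∂u) du + (∂F_i/∂v) dv.
  For the x component: f_1(F) = -v - 2; d F_1 = (0) du + (-1) dv
  For the y component: f_2(F) = 4*v + 3; d F_2 = (-2*u) du + (-2*v) dv
Combining and collecting du, dv coefficients:
  coeff of du: 2*u*(-4*v - 3)
  coeff of dv: -8*v^2 - 5*v + 2
F^* omega = (2*u*(-4*v - 3)) du + (-8*v^2 - 5*v + 2) dv.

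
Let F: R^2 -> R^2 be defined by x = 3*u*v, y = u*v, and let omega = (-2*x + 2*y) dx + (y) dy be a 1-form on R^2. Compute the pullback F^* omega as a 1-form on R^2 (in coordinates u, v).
F^* omega = (-11*u*v^2) du + (-11*u^2*v) dv

Using F^*(f dg) = (f ∘ F) d(g ∘ F), substitute each coordinate x_i by F_i(u, v) in f_i, and replace dx_i by d F_i = (∂F_i/∂u) du + (∂F_i/∂v) dv.
  For the x component: f_1(F) = -4*u*v; d F_1 = (3*v) du + (3*u) dv
  For the y component: f_2(F) = u*v; d F_2 = (v) du + (u) dv
Combining and collecting du, dv coefficients:
  coeff of du: -11*u*v^2
  coeff of dv: -11*u^2*v
F^* omega = (-11*u*v^2) du + (-11*u^2*v) dv.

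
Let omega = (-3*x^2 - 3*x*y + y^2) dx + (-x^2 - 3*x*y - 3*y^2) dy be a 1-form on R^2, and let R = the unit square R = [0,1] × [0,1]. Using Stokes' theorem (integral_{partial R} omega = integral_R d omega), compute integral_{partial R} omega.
integral_(partial R) omega = -2

Stokes: integral_partial_R omega = integral_R d omega with d omega = (∂Q/∂x - ∂P/∂y) dx ∧ dy.
  ∂Q/∂x = -2*x - 3*y
  ∂P/∂y = -3*x + 2*y
  integrand = ∂Q/∂x - ∂P/∂y = x - 5*y.
Integrating over R: integral_0^1 integral_0^1 (x - 5*y) dx dy = -2.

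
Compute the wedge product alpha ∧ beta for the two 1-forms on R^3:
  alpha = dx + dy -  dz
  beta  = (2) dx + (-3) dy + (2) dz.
alpha ∧ beta = (-5) dx ∧ dy + (4) dx ∧ dz + (-1) dy ∧ dz

Distribute the wedge, using dx_i ∧ dx_j = -dx_j ∧ dx_i and dx_i ∧ dx_i = 0. For each pair (i, j) with i < j, the coefficient of dx_i ∧ dx_j in alpha ∧ beta is (alpha_i * beta_j - alpha_j * beta_i). Collecting: alpha ∧ beta = (-5) dx ∧ dy + (4) dx ∧ dz + (-1) dy ∧ dz.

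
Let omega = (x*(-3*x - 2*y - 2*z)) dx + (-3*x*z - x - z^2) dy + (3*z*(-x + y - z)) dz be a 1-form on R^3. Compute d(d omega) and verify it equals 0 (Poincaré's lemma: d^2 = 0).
d(d omega) = 0

Step 1: d omega = sum_{i<j} (∂f_j/∂x_i - ∂f_i/∂x_j) dx_i ∧ dx_j:
  coeff of dx ∧ dy: 2*x - 3*z - 1
  coeff of dx ∧ dz: 2*x - 3*z
  coeff of dy ∧ dz: 3*x + 5*z
Step 2: Apply d again to each 2-form coefficient. The only possible 3-form in R^3 is dx ∧ dy ∧ dz, with coefficient
  ∂(coeff of dy∧dz)/∂x - ∂(coeff of dx∧dz)/∂y + ∂(coeff of dx∧dy)/∂z
  = ∂/∂x (3*x + 5*z) - ∂/∂y (2*x - 3*z) + ∂/∂z (2*x - 3*z - 1).
Each of these terms simplifies to sums of mixed partials that cancel in pairs. The result is 0 (by equality of mixed partials for smooth functions — Schwarz / Clairaut).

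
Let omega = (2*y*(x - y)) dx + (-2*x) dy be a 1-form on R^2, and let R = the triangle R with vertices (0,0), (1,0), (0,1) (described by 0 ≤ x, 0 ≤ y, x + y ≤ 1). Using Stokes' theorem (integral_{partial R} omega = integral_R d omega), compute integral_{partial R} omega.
integral_(partial R) omega = -2/3

Stokes: integral_partial_R omega = integral_R d omega with d omega = (∂Q/∂x - ∂P/∂y) dx ∧ dy.
  ∂Q/∂x = -2
  ∂P/∂y = 2*x - 4*y
  integrand = ∂Q/∂x - ∂P/∂y = -2*x + 4*y - 2.
Integrating over R: integral_0^1 integral_0^{1-x} (-2*x + 4*y - 2) dy dx = -2/3.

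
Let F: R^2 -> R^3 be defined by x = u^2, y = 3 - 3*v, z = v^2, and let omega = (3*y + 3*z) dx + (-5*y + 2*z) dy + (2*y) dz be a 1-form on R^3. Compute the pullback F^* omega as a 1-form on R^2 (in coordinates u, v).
F^* omega = (6*u*(v^2 - 3*v + 3)) du + (-18*v^2 - 33*v + 45) dv

Using F^*(f dg) = (f ∘ F) d(g ∘ F), substitute each coordinate x_i by F_i(u, v) in f_i, and replace dx_i by d F_i = (∂F_i/∂u) du + (∂F_i/∂v) dv.
  For the x component: f_1(F) = 3*v^2 - 9*v + 9; d F_1 = (2*u) du + (0) dv
  For the y component: f_2(F) = 2*v^2 + 15*v - 15; d F_2 = (0) du + (-3) dv
  For the z component: f_3(F) = 6 - 6*v; d F_3 = (0) du + (2*v) dv
Combining and collecting du, dv coefficients:
  coeff of du: 6*u*(v^2 - 3*v + 3)
  coeff of dv: -18*v^2 - 33*v + 45
F^* omega = (6*u*(v^2 - 3*v + 3)) du + (-18*v^2 - 33*v + 45) dv.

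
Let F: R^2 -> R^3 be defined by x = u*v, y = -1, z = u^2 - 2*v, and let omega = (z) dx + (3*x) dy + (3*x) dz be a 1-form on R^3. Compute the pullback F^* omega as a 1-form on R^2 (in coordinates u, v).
F^* omega = (v*(7*u^2 - 2*v)) du + (u*(u^2 - 8*v)) dv

Using F^*(f dg) = (f ∘ F) d(g ∘ F), substitute each coordinate x_i by F_i(u, v) in f_i, and replace dx_i by d F_i = (∂F_i/∂u) du + (∂F_i/∂v) dv.
  For the x component: f_1(F) = u^2 - 2*v; d F_1 = (v) du + (u) dv
  For the y component: f_2(F) = 3*u*v; d F_2 = (0) du + (0) dv
  For the z component: f_3(F) = 3*u*v; d F_3 = (2*u) du + (-2) dv
Combining and collecting du, dv coefficients:
  coeff of du: v*(7*u^2 - 2*v)
  coeff of dv: u*(u^2 - 8*v)
F^* omega = (v*(7*u^2 - 2*v)) du + (u*(u^2 - 8*v)) dv.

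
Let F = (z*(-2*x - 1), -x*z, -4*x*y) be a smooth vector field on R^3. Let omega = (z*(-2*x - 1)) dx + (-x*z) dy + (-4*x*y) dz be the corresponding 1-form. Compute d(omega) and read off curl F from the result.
d(omega) = (-3*x) dy ∧ dz + (-2*x + 4*y - 1) dz ∧ dx + (-z) dx ∧ dy; curl F = (-3*x, -2*x + 4*y - 1, -z)

d omega = sum_{i<j} (∂f_j/∂x_i - ∂f_i/∂x_j) dx_i ∧ dx_j. Under the identification (dy ∧ dz, dz ∧ dx, dx ∧ dy) ↔ (e_x, e_y, e_z), the coefficients are exactly the components of curl F. Compute:
  ∂R/∂y - ∂Q/∂z = (-4*x) - (-x) = -3*x
  ∂P/∂z - ∂R/∂x = (-2*x - 1) - (-4*y) = -2*x + 4*y - 1
  ∂Q/∂x - ∂P/∂y = (-z) - (0) = -z.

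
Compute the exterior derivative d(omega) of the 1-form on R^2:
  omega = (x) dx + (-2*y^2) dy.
d(omega) = 0

For a 1-form omega = sum_i f_i dx_i, the exterior derivative is
  d(omega) = sum_{i < j} (∂f_j/∂x_i - ∂f_i/∂x_j) dx_i ∧ dx_j.

Assembling: d(omega) = 0.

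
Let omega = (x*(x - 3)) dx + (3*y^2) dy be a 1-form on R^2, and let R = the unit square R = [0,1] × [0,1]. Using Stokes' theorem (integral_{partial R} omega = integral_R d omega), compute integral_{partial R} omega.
integral_(partial R) omega = 0

Stokes: integral_partial_R omega = integral_R d omega with d omega = (∂Q/∂x - ∂P/∂y) dx ∧ dy.
  ∂Q/∂x = 0
  ∂P/∂y = 0
  integrand = ∂Q/∂x - ∂P/∂y = 0.
Integrating over R: integral_0^1 integral_0^1 (0) dx dy = 0.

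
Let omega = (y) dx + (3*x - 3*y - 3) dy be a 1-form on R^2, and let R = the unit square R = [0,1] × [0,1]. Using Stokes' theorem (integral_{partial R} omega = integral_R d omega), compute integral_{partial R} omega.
integral_(partial R) omega = 2

Stokes: integral_partial_R omega = integral_R d omega with d omega = (∂Q/∂x - ∂P/∂y) dx ∧ dy.
  ∂Q/∂x = 3
  ∂P/∂y = 1
  integrand = ∂Q/∂x - ∂P/∂y = 2.
Integrating over R: integral_0^1 integral_0^1 (2) dx dy = 2.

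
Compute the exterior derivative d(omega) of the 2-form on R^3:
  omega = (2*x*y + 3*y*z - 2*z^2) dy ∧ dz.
d(omega) = (2*y) dx ∧ dy ∧ dz

For a 2-form omega = sum_{i<j} g_{ij} dx_i ∧ dx_j, the exterior derivative is
  d(omega) = sum_{i<j} d(g_{ij}) ∧ dx_i ∧ dx_j = sum_{i<j, k} (∂g_{ij}/∂x_k) dx_k ∧ dx_i ∧ dx_j.
Expand each term, using dx_k ∧ dx_i ∧ dx_j = sgn(permutation) dx_{(a)} ∧ dx_{(b)} ∧ dx_{(c)} with (a < b < c) sorted:
  d(2*x*y + 3*y*z - 2*z^2) includes (∂/∂x)(2*x*y + 3*y*z - 2*z^2) dx = (2*y) dx, which multiplied by dy ∧ dz gives (2*y) dx ∧ dy ∧ dz
Collecting like 3-forms: d(omega) = (2*y) dx ∧ dy ∧ dz.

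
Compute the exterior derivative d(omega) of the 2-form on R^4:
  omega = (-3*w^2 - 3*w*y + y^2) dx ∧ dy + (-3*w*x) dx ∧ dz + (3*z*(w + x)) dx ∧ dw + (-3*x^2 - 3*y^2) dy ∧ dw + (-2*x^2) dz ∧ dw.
d(omega) = (-6*w - 6*x - 3*y) dx ∧ dy ∧ dw + (-3*w - 10*x) dx ∧ dz ∧ dw

For a 2-form omega = sum_{i<j} g_{ij} dx_i ∧ dx_j, the exterior derivative is
  d(omega) = sum_{i<j} d(g_{ij}) ∧ dx_i ∧ dx_j = sum_{i<j, k} (∂g_{ij}/∂x_k) dx_k ∧ dx_i ∧ dx_j.
Expand each term, using dx_k ∧ dx_i ∧ dx_j = sgn(permutation) dx_{(a)} ∧ dx_{(b)} ∧ dx_{(c)} with (a < b < c) sorted:
  d(-3*w^2 - 3*w*y + y^2) includes (∂/∂w)(-3*w^2 - 3*w*y + y^2) dw = (-6*w - 3*y) dw, which multiplied by dx ∧ dy gives (-6*w - 3*y) dx ∧ dy ∧ dw
  d(-3*w*x) includes (∂/∂w)(-3*w*x) dw = (-3*x) dw, which multiplied by dx ∧ dz gives (-3*x) dx ∧ dz ∧ dw
  d(3*z*(w + x)) includes (∂/∂z)(3*z*(w + x)) dz = (3*w + 3*x) dz, which multiplied by dx ∧ dw gives (-3*w - 3*x) dx ∧ dz ∧ dw
  d(-3*x^2 - 3*y^2) includes (∂/∂x)(-3*x^2 - 3*y^2) dx = (-6*x) dx, which multiplied by dy ∧ dw gives (-6*x) dx ∧ dy ∧ dw
  d(-2*x^2) includes (∂/∂x)(-2*x^2) dx = (-4*x) dx, which multiplied by dz ∧ dw gives (-4*x) dx ∧ dz ∧ dw
Collecting like 3-forms: d(omega) = (-6*w - 6*x - 3*y) dx ∧ dy ∧ dw + (-3*w - 10*x) dx ∧ dz ∧ dw.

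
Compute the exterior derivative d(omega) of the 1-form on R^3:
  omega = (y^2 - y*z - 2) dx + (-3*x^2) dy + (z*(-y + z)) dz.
d(omega) = (-6*x - 2*y + z) dx ∧ dy + (y) dx ∧ dz + (-z) dy ∧ dz

For a 1-form omega = sum_i f_i dx_i, the exterior derivative is
  d(omega) = sum_{i < j} (∂f_j/∂x_i - ∂f_i/∂x_j) dx_i ∧ dx_j.
  coefficient of dx ∧ dy: ∂f_2/∂x - ∂f_1/∂y = ∂(-3*x^2)/∂x - ∂(y^2 - y*z - 2)/∂y = -6*x - 2*y + z
  coefficient of dx ∧ dz: ∂f_3/∂x - ∂f_1/∂z = ∂(z*(-y + z))/∂x - ∂(y^2 - y*z - 2)/∂z = y
  coefficient of dy ∧ dz: ∂f_3/∂y - ∂f_2/∂z = ∂(z*(-y + z))/∂y - ∂(-3*x^2)/∂z = -z
Assembling: d(omega) = (-6*x - 2*y + z) dx ∧ dy + (y) dx ∧ dz + (-z) dy ∧ dz.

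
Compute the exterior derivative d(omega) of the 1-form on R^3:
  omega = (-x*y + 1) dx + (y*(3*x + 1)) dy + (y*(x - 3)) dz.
d(omega) = (x + 3*y) dx ∧ dy + (y) dx ∧ dz + (x - 3) dy ∧ dz

For a 1-form omega = sum_i f_i dx_i, the exterior derivative is
  d(omega) = sum_{i < j} (∂f_j/∂x_i - ∂f_i/∂x_j) dx_i ∧ dx_j.
  coefficient of dx ∧ dy: ∂f_2/∂x - ∂f_1/∂y = ∂(y*(3*x + 1))/∂x - ∂(-x*y + 1)/∂y = x + 3*y
  coefficient of dx ∧ dz: ∂f_3/∂x - ∂f_1/∂z = ∂(y*(x - 3))/∂x - ∂(-x*y + 1)/∂z = y
  coefficient of dy ∧ dz: ∂f_3/∂y - ∂f_2/∂z = ∂(y*(x - 3))/∂y - ∂(y*(3*x + 1))/∂z = x - 3
Assembling: d(omega) = (x + 3*y) dx ∧ dy + (y) dx ∧ dz + (x - 3) dy ∧ dz.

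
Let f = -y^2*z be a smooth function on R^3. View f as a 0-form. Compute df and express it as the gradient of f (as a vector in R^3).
df = (0) dx + (-2*y*z) dy + (-y^2) dz; grad f = (0, -2*y*z, -y^2)

For a 0-form f, d f = (∂f/∂x) dx + (∂f/∂y) dy + (∂f/∂z) dz. The components of the vector representation are exactly the entries of grad f in Cartesian coordinates:
  ∂f/∂x = 0
  ∂f/∂y = -2*y*z
  ∂f/∂z = -y^2.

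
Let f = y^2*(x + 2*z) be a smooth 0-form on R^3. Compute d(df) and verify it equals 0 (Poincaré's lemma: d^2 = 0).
d(df) = 0

Step 1: df = sum_i (∂f/∂x_i) dx_i = (y^2) dx + (2*y*(x + 2*z)) dy + (2*y^2) dz.
Step 2: Apply d again. Using the 1-form formula, the coefficient of dx ∧ dy in d(df) is ∂^2 f/∂x ∂y - ∂^2 f/∂y ∂x = (2*y) - (2*y) = 0 (equality of mixed partials for smooth f).
Similarly for dx ∧ dz and dy ∧ dz — all coefficients vanish. So d(df) = 0.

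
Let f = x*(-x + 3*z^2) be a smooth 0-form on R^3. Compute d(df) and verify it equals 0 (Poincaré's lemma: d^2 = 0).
d(df) = 0

Step 1: df = sum_i (∂f/∂x_i) dx_i = (-2*x + 3*z^2) dx + (0) dy + (6*x*z) dz.
Step 2: Apply d again. Using the 1-form formula, the coefficient of dx ∧ dy in d(df) is ∂^2 f/∂x ∂y - ∂^2 f/∂y ∂x = (0) - (0) = 0 (equality of mixed partials for smooth f).
Similarly for dx ∧ dz and dy ∧ dz — all coefficients vanish. So d(df) = 0.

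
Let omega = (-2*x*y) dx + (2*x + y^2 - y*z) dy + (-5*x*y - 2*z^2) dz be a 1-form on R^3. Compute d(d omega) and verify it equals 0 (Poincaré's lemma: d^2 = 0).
d(d omega) = 0

Step 1: d omega = sum_{i<j} (∂f_j/∂x_i - ∂f_i/∂x_j) dx_i ∧ dx_j:
  coeff of dx ∧ dy: 2*x + 2
  coeff of dx ∧ dz: -5*y
  coeff of dy ∧ dz: -5*x + y
Step 2: Apply d again to each 2-form coefficient. The only possible 3-form in R^3 is dx ∧ dy ∧ dz, with coefficient
  ∂(coeff of dy∧dz)/∂x - ∂(coeff of dx∧dz)/∂y + ∂(coeff of dx∧dy)/∂z
  = ∂/∂x (-5*x + y) - ∂/∂y (-5*y) + ∂/∂z (2*x + 2).
Each of these terms simplifies to sums of mixed partials that cancel in pairs. The result is 0 (by equality of mixed partials for smooth functions — Schwarz / Clairaut).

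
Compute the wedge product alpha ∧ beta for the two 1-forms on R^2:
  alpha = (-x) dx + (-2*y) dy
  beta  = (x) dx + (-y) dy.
alpha ∧ beta = (3*x*y) dx ∧ dy

Distribute the wedge, using dx_i ∧ dx_j = -dx_j ∧ dx_i and dx_i ∧ dx_i = 0. For each pair (i, j) with i < j, the coefficient of dx_i ∧ dx_j in alpha ∧ beta is (alpha_i * beta_j - alpha_j * beta_i). Collecting: alpha ∧ beta = (3*x*y) dx ∧ dy.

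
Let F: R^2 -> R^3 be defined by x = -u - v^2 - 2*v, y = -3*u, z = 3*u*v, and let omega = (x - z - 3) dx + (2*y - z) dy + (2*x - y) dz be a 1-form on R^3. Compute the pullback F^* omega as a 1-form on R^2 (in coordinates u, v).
F^* omega = (15*u*v + 19*u - 6*v^3 - 11*v^2 + 2*v + 3) du + (3*u^2 - 4*u*v + 2*u + 2*v^3 + 6*v^2 + 10*v + 6) dv

Using F^*(f dg) = (f ∘ F) d(g ∘ F), substitute each coordinate x_i by F_i(u, v) in f_i, and replace dx_i by d F_i = (∂F_i/∂u) du + (∂F_i/∂v) dv.
  For the x component: f_1(F) = -3*u*v - u - v^2 - 2*v - 3; d F_1 = (-1) du + (-2*v - 2) dv
  For the y component: f_2(F) = 3*u*(-v - 2); d F_2 = (-3) du + (0) dv
  For the z component: f_3(F) = u - 2*v^2 - 4*v; d F_3 = (3*v) du + (3*u) dv
Combining and collecting du, dv coefficients:
  coeff of du: 15*u*v + 19*u - 6*v^3 - 11*v^2 + 2*v + 3
  coeff of dv: 3*u^2 - 4*u*v + 2*u + 2*v^3 + 6*v^2 + 10*v + 6
F^* omega = (15*u*v + 19*u - 6*v^3 - 11*v^2 + 2*v + 3) du + (3*u^2 - 4*u*v + 2*u + 2*v^3 + 6*v^2 + 10*v + 6) dv.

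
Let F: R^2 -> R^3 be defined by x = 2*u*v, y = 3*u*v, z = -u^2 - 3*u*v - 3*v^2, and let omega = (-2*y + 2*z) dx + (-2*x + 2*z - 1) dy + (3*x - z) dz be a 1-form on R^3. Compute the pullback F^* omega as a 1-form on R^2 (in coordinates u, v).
F^* omega = (-2*u^3 - 31*u^2*v - 87*u*v^2 - 39*v^3 - 3*v) du + (-13*u^3 - 87*u^2*v - 93*u*v^2 - 3*u - 18*v^3) dv

Using F^*(f dg) = (f ∘ F) d(g ∘ F), substitute each coordinate x_i by F_i(u, v) in f_i, and replace dx_i by d F_i = (∂F_i/∂u) du + (∂F_i/∂v) dv.
  For the x component: f_1(F) = -2*u^2 - 12*u*v - 6*v^2; d F_1 = (2*v) du + (2*u) dv
  For the y component: f_2(F) = -2*u^2 - 10*u*v - 6*v^2 - 1; d F_2 = (3*v) du + (3*u) dv
  For the z component: f_3(F) = u^2 + 9*u*v + 3*v^2; d F_3 = (-2*u - 3*v) du + (-3*u - 6*v) dv
Combining and collecting du, dv coefficients:
  coeff of du: -2*u^3 - 31*u^2*v - 87*u*v^2 - 39*v^3 - 3*v
  coeff of dv: -13*u^3 - 87*u^2*v - 93*u*v^2 - 3*u - 18*v^3
F^* omega = (-2*u^3 - 31*u^2*v - 87*u*v^2 - 39*v^3 - 3*v) du + (-13*u^3 - 87*u^2*v - 93*u*v^2 - 3*u - 18*v^3) dv.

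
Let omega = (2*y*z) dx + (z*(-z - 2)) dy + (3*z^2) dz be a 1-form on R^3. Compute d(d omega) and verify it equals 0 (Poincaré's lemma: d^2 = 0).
d(d omega) = 0

Step 1: d omega = sum_{i<j} (∂f_j/∂x_i - ∂f_i/∂x_j) dx_i ∧ dx_j:
  coeff of dx ∧ dy: -2*z
  coeff of dx ∧ dz: -2*y
  coeff of dy ∧ dz: 2*z + 2
Step 2: Apply d again to each 2-form coefficient. The only possible 3-form in R^3 is dx ∧ dy ∧ dz, with coefficient
  ∂(coeff of dy∧dz)/∂x - ∂(coeff of dx∧dz)/∂y + ∂(coeff of dx∧dy)/∂z
  = ∂/∂x (2*z + 2) - ∂/∂y (-2*y) + ∂/∂z (-2*z).
Each of these terms simplifies to sums of mixed partials that cancel in pairs. The result is 0 (by equality of mixed partials for smooth functions — Schwarz / Clairaut).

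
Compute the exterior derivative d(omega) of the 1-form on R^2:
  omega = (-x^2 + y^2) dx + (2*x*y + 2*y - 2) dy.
d(omega) = 0

For a 1-form omega = sum_i f_i dx_i, the exterior derivative is
  d(omega) = sum_{i < j} (∂f_j/∂x_i - ∂f_i/∂x_j) dx_i ∧ dx_j.

Assembling: d(omega) = 0.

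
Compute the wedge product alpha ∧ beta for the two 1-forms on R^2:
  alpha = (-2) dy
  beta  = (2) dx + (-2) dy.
alpha ∧ beta = (4) dx ∧ dy

Distribute the wedge, using dx_i ∧ dx_j = -dx_j ∧ dx_i and dx_i ∧ dx_i = 0. For each pair (i, j) with i < j, the coefficient of dx_i ∧ dx_j in alpha ∧ beta is (alpha_i * beta_j - alpha_j * beta_i). Collecting: alpha ∧ beta = (4) dx ∧ dy.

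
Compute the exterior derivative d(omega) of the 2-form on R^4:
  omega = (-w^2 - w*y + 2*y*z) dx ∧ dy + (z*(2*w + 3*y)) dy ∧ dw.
d(omega) = (2*y) dx ∧ dy ∧ dz + (-2*w - y) dx ∧ dy ∧ dw + (-2*w - 3*y) dy ∧ dz ∧ dw

For a 2-form omega = sum_{i<j} g_{ij} dx_i ∧ dx_j, the exterior derivative is
  d(omega) = sum_{i<j} d(g_{ij}) ∧ dx_i ∧ dx_j = sum_{i<j, k} (∂g_{ij}/∂x_k) dx_k ∧ dx_i ∧ dx_j.
Expand each term, using dx_k ∧ dx_i ∧ dx_j = sgn(permutation) dx_{(a)} ∧ dx_{(b)} ∧ dx_{(c)} with (a < b < c) sorted:
  d(-w^2 - w*y + 2*y*z) includes (∂/∂z)(-w^2 - w*y + 2*y*z) dz = (2*y) dz, which multiplied by dx ∧ dy gives (2*y) dx ∧ dy ∧ dz
  d(-w^2 - w*y + 2*y*z) includes (∂/∂w)(-w^2 - w*y + 2*y*z) dw = (-2*w - y) dw, which multiplied by dx ∧ dy gives (-2*w - y) dx ∧ dy ∧ dw
  d(z*(2*w + 3*y)) includes (∂/∂z)(z*(2*w + 3*y)) dz = (2*w + 3*y) dz, which multiplied by dy ∧ dw gives (-2*w - 3*y) dy ∧ dz ∧ dw
Collecting like 3-forms: d(omega) = (2*y) dx ∧ dy ∧ dz + (-2*w - y) dx ∧ dy ∧ dw + (-2*w - 3*y) dy ∧ dz ∧ dw.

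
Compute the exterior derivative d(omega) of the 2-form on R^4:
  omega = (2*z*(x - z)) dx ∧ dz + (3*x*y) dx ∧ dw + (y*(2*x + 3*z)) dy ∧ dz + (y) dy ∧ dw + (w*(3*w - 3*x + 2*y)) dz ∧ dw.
d(omega) = (-3*x) dx ∧ dy ∧ dw + (2*y) dx ∧ dy ∧ dz + (-3*w) dx ∧ dz ∧ dw + (2*w) dy ∧ dz ∧ dw

For a 2-form omega = sum_{i<j} g_{ij} dx_i ∧ dx_j, the exterior derivative is
  d(omega) = sum_{i<j} d(g_{ij}) ∧ dx_i ∧ dx_j = sum_{i<j, k} (∂g_{ij}/∂x_k) dx_k ∧ dx_i ∧ dx_j.
Expand each term, using dx_k ∧ dx_i ∧ dx_j = sgn(permutation) dx_{(a)} ∧ dx_{(b)} ∧ dx_{(c)} with (a < b < c) sorted:
  d(3*x*y) includes (∂/∂y)(3*x*y) dy = (3*x) dy, which multiplied by dx ∧ dw gives (-3*x) dx ∧ dy ∧ dw
  d(y*(2*x + 3*z)) includes (∂/∂x)(y*(2*x + 3*z)) dx = (2*y) dx, which multiplied by dy ∧ dz gives (2*y) dx ∧ dy ∧ dz
  d(w*(3*w - 3*x + 2*y)) includes (∂/∂x)(w*(3*w - 3*x + 2*y)) dx = (-3*w) dx, which multiplied by dz ∧ dw gives (-3*w) dx ∧ dz ∧ dw
  d(w*(3*w - 3*x + 2*y)) includes (∂/∂y)(w*(3*w - 3*x + 2*y)) dy = (2*w) dy, which multiplied by dz ∧ dw gives (2*w) dy ∧ dz ∧ dw
Collecting like 3-forms: d(omega) = (-3*x) dx ∧ dy ∧ dw + (2*y) dx ∧ dy ∧ dz + (-3*w) dx ∧ dz ∧ dw + (2*w) dy ∧ dz ∧ dw.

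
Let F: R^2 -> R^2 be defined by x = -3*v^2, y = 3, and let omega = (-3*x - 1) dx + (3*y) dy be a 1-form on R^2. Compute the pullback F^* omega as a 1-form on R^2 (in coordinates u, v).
F^* omega = (-54*v^3 + 6*v) dv

Using F^*(f dg) = (f ∘ F) d(g ∘ F), substitute each coordinate x_i by F_i(u, v) in f_i, and replace dx_i by d F_i = (∂F_i/∂u) du + (∂F_i/∂v) dv.
  For the x component: f_1(F) = 9*v^2 - 1; d F_1 = (0) du + (-6*v) dv
  For the y component: f_2(F) = 9; d F_2 = (0) du + (0) dv
Combining and collecting du, dv coefficients:
  coeff of du: 0
  coeff of dv: -54*v^3 + 6*v
F^* omega = (-54*v^3 + 6*v) dv.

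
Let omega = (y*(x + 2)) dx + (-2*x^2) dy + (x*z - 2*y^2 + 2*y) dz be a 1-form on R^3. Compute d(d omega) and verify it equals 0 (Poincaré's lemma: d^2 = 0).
d(d omega) = 0

Step 1: d omega = sum_{i<j} (∂f_j/∂x_i - ∂f_i/∂x_j) dx_i ∧ dx_j:
  coeff of dx ∧ dy: -5*x - 2
  coeff of dx ∧ dz: z
  coeff of dy ∧ dz: 2 - 4*y
Step 2: Apply d again to each 2-form coefficient. The only possible 3-form in R^3 is dx ∧ dy ∧ dz, with coefficient
  ∂(coeff of dy∧dz)/∂x - ∂(coeff of dx∧dz)/∂y + ∂(coeff of dx∧dy)/∂z
  = ∂/∂x (2 - 4*y) - ∂/∂y (z) + ∂/∂z (-5*x - 2).
Each of these terms simplifies to sums of mixed partials that cancel in pairs. The result is 0 (by equality of mixed partials for smooth functions — Schwarz / Clairaut).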